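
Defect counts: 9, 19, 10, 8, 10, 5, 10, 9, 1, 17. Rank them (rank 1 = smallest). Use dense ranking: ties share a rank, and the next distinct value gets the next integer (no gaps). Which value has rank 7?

19

Sorted (ascending): 1, 5, 8, 9, 9, 10, 10, 10, 17, 19
The 2 values of 9 share dense rank 4.
The 3 values of 10 share dense rank 5.
Remaining distinct values take the next consecutive integers.
Rank 7 → value 19.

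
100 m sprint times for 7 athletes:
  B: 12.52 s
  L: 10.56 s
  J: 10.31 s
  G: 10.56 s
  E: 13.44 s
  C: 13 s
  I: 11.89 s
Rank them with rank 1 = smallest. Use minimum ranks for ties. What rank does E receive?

7

Sorted (ascending): 10.31, 10.56, 10.56, 11.89, 12.52, 13, 13.44
The 2 values of 10.56 occupy positions 2–3 → each gets rank 2.
E has value 13.44 s → rank 7.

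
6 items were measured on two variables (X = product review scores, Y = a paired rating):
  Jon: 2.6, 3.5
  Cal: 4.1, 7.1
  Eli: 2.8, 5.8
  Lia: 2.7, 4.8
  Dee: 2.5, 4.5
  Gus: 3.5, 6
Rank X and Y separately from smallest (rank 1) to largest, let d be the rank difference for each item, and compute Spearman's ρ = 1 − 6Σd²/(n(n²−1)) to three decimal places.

Ranks of variable 1: 2, 6, 4, 3, 1, 5
Ranks of variable 2: 1, 6, 4, 3, 2, 5
d = r₁ − r₂: 1, 0, 0, 0, -1, 0
d²: 1, 0, 0, 0, 1, 0; Σd² = 2
ρ = 1 − 6·2/(6·35) = 1 − 12/210 = 0.943

0.943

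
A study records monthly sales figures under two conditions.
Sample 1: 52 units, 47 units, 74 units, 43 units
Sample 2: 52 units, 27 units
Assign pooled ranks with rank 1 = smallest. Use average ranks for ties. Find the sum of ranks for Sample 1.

15.5

Sorted (ascending): 27, 43, 47, 52, 52, 74
The 2 values of 52 occupy positions 4–5 → average rank (4+5)/2 = 4.5.
Sample 1 values → pooled ranks: 52→4.5, 47→3, 74→6, 43→2
Rank sum = 4.5 + 3 + 6 + 2 = 15.5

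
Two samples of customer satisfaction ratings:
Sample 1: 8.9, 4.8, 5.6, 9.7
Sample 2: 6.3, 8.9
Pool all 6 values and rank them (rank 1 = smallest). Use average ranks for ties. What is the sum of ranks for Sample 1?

Sorted (ascending): 4.8, 5.6, 6.3, 8.9, 8.9, 9.7
The 2 values of 8.9 occupy positions 4–5 → average rank (4+5)/2 = 4.5.
Sample 1 values → pooled ranks: 8.9→4.5, 4.8→1, 5.6→2, 9.7→6
Rank sum = 4.5 + 1 + 2 + 6 = 13.5

13.5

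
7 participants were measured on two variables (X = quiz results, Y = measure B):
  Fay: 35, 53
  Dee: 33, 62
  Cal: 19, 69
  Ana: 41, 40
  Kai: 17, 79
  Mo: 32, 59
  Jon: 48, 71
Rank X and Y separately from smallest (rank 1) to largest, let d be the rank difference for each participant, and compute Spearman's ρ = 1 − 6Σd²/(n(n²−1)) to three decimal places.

-0.429

Ranks of variable 1: 5, 4, 2, 6, 1, 3, 7
Ranks of variable 2: 2, 4, 5, 1, 7, 3, 6
d = r₁ − r₂: 3, 0, -3, 5, -6, 0, 1
d²: 9, 0, 9, 25, 36, 0, 1; Σd² = 80
ρ = 1 − 6·80/(7·48) = 1 − 480/336 = -0.429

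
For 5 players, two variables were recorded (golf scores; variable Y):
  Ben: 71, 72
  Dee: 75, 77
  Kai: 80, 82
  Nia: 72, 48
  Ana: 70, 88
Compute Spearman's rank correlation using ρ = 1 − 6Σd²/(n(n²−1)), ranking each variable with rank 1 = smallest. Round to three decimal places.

-0.100

Ranks of variable 1: 2, 4, 5, 3, 1
Ranks of variable 2: 2, 3, 4, 1, 5
d = r₁ − r₂: 0, 1, 1, 2, -4
d²: 0, 1, 1, 4, 16; Σd² = 22
ρ = 1 − 6·22/(5·24) = 1 − 132/120 = -0.100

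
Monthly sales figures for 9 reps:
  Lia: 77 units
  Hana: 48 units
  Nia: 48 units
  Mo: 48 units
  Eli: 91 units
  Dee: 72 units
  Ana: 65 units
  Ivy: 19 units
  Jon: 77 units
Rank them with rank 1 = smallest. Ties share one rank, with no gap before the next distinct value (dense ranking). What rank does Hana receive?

2

Sorted (ascending): 19, 48, 48, 48, 65, 72, 77, 77, 91
The 3 values of 48 share dense rank 2.
The 2 values of 77 share dense rank 5.
Remaining distinct values take the next consecutive integers.
Hana has value 48 units → rank 2.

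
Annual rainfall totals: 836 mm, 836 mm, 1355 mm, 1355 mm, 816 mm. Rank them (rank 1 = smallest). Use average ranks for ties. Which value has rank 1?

816

Sorted (ascending): 816, 836, 836, 1355, 1355
The 2 values of 836 occupy positions 2–3 → average rank (2+3)/2 = 2.5.
The 2 values of 1355 occupy positions 4–5 → average rank (4+5)/2 = 4.5.
Rank 1 → value 816.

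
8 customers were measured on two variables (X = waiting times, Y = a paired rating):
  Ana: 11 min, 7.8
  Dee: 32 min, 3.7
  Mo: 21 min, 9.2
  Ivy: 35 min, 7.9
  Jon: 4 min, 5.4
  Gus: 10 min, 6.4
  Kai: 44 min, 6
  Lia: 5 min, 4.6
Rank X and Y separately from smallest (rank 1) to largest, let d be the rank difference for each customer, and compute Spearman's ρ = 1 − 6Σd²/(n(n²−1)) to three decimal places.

0.262

Ranks of variable 1: 4, 6, 5, 7, 1, 3, 8, 2
Ranks of variable 2: 6, 1, 8, 7, 3, 5, 4, 2
d = r₁ − r₂: -2, 5, -3, 0, -2, -2, 4, 0
d²: 4, 25, 9, 0, 4, 4, 16, 0; Σd² = 62
ρ = 1 − 6·62/(8·63) = 1 − 372/504 = 0.262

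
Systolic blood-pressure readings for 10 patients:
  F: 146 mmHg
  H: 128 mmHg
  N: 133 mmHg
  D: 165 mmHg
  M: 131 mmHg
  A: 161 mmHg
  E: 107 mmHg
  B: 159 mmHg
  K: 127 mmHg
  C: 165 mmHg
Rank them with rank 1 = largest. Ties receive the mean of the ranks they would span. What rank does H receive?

Sorted (descending): 165, 165, 161, 159, 146, 133, 131, 128, 127, 107
The 2 values of 165 occupy positions 1–2 → average rank (1+2)/2 = 1.5.
H has value 128 mmHg → rank 8.

8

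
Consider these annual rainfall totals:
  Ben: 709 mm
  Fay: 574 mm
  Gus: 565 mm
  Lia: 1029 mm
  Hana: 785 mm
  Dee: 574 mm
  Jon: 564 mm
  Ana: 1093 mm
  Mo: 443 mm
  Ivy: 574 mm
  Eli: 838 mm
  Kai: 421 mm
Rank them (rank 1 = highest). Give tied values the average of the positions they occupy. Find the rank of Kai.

12

Sorted (descending): 1093, 1029, 838, 785, 709, 574, 574, 574, 565, 564, 443, 421
The 3 values of 574 occupy positions 6–8 → average rank 7.
Kai has value 421 mm → rank 12.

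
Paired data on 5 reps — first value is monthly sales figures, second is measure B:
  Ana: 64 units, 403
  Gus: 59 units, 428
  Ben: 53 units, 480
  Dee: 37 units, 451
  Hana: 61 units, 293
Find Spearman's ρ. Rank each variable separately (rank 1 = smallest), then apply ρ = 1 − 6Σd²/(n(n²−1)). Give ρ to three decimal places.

Ranks of variable 1: 5, 3, 2, 1, 4
Ranks of variable 2: 2, 3, 5, 4, 1
d = r₁ − r₂: 3, 0, -3, -3, 3
d²: 9, 0, 9, 9, 9; Σd² = 36
ρ = 1 − 6·36/(5·24) = 1 − 216/120 = -0.800

-0.800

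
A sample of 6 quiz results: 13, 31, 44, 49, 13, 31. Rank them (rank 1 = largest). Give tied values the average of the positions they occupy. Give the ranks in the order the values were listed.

Sorted (descending): 49, 44, 31, 31, 13, 13
The 2 values of 31 occupy positions 3–4 → average rank (3+4)/2 = 3.5.
The 2 values of 13 occupy positions 5–6 → average rank (5+6)/2 = 5.5.

5.5, 3.5, 2, 1, 5.5, 3.5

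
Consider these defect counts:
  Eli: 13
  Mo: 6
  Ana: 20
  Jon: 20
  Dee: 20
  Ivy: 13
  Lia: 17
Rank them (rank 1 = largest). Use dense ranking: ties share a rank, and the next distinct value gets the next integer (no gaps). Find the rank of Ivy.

Sorted (descending): 20, 20, 20, 17, 13, 13, 6
The 3 values of 20 share dense rank 1.
The 2 values of 13 share dense rank 3.
Remaining distinct values take the next consecutive integers.
Ivy has value 13 → rank 3.

3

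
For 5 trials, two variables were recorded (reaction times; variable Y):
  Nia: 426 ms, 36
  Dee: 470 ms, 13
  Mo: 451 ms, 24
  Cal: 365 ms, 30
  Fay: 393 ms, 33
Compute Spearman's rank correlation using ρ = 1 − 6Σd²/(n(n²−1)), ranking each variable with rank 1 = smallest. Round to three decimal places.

-0.600

Ranks of variable 1: 3, 5, 4, 1, 2
Ranks of variable 2: 5, 1, 2, 3, 4
d = r₁ − r₂: -2, 4, 2, -2, -2
d²: 4, 16, 4, 4, 4; Σd² = 32
ρ = 1 − 6·32/(5·24) = 1 − 192/120 = -0.600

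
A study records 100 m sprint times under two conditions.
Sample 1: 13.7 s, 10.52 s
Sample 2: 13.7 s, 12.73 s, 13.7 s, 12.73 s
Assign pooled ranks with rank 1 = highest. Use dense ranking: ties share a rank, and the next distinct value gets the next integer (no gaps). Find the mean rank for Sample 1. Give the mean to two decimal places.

2.00

Sorted (descending): 13.7, 13.7, 13.7, 12.73, 12.73, 10.52
The 3 values of 13.7 share dense rank 1.
The 2 values of 12.73 share dense rank 2.
Remaining distinct values take the next consecutive integers.
Sample 1 values → pooled ranks: 13.7→1, 10.52→3
Mean rank = (1 + 3) / 2 = 2.00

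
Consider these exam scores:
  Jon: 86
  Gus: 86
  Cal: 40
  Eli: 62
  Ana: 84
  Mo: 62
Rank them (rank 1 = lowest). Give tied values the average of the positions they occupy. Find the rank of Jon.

Sorted (ascending): 40, 62, 62, 84, 86, 86
The 2 values of 62 occupy positions 2–3 → average rank (2+3)/2 = 2.5.
The 2 values of 86 occupy positions 5–6 → average rank (5+6)/2 = 5.5.
Jon has value 86 → rank 5.5.

5.5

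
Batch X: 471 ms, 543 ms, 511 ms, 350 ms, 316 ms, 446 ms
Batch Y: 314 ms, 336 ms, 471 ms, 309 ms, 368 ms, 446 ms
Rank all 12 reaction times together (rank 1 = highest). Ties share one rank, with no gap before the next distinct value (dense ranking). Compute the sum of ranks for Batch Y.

Sorted (descending): 543, 511, 471, 471, 446, 446, 368, 350, 336, 316, 314, 309
The 2 values of 471 share dense rank 3.
The 2 values of 446 share dense rank 4.
Remaining distinct values take the next consecutive integers.
Batch Y values → pooled ranks: 314→9, 336→7, 471→3, 309→10, 368→5, 446→4
Rank sum = 9 + 7 + 3 + 10 + 5 + 4 = 38

38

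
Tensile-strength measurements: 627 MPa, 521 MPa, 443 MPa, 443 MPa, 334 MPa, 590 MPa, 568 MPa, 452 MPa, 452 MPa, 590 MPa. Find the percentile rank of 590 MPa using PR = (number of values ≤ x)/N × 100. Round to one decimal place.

90.0

N = 10.
Strictly below 590: 7. Equal to 590: 2.
PR = 9/10 × 100 = 90.0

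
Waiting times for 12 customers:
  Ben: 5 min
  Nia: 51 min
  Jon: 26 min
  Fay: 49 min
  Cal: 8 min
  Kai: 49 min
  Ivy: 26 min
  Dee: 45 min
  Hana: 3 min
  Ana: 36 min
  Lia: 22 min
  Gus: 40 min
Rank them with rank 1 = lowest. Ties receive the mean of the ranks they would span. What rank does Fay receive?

10.5

Sorted (ascending): 3, 5, 8, 22, 26, 26, 36, 40, 45, 49, 49, 51
The 2 values of 26 occupy positions 5–6 → average rank (5+6)/2 = 5.5.
The 2 values of 49 occupy positions 10–11 → average rank (10+11)/2 = 10.5.
Fay has value 49 min → rank 10.5.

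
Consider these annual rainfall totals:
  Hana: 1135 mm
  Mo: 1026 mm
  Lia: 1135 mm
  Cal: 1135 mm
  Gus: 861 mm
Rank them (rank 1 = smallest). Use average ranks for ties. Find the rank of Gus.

Sorted (ascending): 861, 1026, 1135, 1135, 1135
The 3 values of 1135 occupy positions 3–5 → average rank 4.
Gus has value 861 mm → rank 1.

1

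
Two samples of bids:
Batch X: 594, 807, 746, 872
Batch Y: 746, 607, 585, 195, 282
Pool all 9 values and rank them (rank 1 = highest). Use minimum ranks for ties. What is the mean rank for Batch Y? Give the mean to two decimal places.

Sorted (descending): 872, 807, 746, 746, 607, 594, 585, 282, 195
The 2 values of 746 occupy positions 3–4 → each gets rank 3.
Batch Y values → pooled ranks: 746→3, 607→5, 585→7, 195→9, 282→8
Mean rank = (3 + 5 + 7 + 9 + 8) / 5 = 6.40

6.40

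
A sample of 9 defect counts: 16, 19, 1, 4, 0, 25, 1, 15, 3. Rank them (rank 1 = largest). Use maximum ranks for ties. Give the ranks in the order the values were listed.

Sorted (descending): 25, 19, 16, 15, 4, 3, 1, 1, 0
The 2 values of 1 occupy positions 7–8 → each gets rank 8.

3, 2, 8, 5, 9, 1, 8, 4, 6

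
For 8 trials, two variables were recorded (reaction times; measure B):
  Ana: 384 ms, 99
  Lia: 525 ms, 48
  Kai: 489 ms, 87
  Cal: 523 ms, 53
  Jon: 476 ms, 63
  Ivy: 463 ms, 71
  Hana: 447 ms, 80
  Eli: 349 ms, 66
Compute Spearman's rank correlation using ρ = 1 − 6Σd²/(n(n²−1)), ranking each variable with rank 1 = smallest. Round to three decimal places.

-0.595

Ranks of variable 1: 2, 8, 6, 7, 5, 4, 3, 1
Ranks of variable 2: 8, 1, 7, 2, 3, 5, 6, 4
d = r₁ − r₂: -6, 7, -1, 5, 2, -1, -3, -3
d²: 36, 49, 1, 25, 4, 1, 9, 9; Σd² = 134
ρ = 1 − 6·134/(8·63) = 1 − 804/504 = -0.595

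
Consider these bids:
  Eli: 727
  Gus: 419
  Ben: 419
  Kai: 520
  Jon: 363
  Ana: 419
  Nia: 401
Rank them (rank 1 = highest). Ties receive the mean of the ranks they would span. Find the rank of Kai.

Sorted (descending): 727, 520, 419, 419, 419, 401, 363
The 3 values of 419 occupy positions 3–5 → average rank 4.
Kai has value 520 → rank 2.

2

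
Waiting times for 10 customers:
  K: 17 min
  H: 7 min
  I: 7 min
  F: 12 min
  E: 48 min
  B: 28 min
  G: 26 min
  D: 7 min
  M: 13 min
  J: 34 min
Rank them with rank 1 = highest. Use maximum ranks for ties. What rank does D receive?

10

Sorted (descending): 48, 34, 28, 26, 17, 13, 12, 7, 7, 7
The 3 values of 7 occupy positions 8–10 → each gets rank 10.
D has value 7 min → rank 10.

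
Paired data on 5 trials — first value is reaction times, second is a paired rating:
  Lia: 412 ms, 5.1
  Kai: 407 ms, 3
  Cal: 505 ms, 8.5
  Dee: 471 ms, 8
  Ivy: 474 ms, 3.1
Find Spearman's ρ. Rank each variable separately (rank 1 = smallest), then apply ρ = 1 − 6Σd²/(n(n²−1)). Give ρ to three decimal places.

0.700

Ranks of variable 1: 2, 1, 5, 3, 4
Ranks of variable 2: 3, 1, 5, 4, 2
d = r₁ − r₂: -1, 0, 0, -1, 2
d²: 1, 0, 0, 1, 4; Σd² = 6
ρ = 1 − 6·6/(5·24) = 1 − 36/120 = 0.700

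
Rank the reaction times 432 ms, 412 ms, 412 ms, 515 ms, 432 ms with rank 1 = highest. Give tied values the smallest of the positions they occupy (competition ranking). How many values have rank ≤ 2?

Sorted (descending): 515, 432, 432, 412, 412
The 2 values of 432 occupy positions 2–3 → each gets rank 2.
The 2 values of 412 occupy positions 4–5 → each gets rank 4.
Ranks ≤ 2: {1, 2, 2} → 3 values.

3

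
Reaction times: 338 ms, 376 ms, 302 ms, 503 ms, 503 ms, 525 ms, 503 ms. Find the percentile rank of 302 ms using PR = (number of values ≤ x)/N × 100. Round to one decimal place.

N = 7.
Strictly below 302: 0. Equal to 302: 1.
PR = 1/7 × 100 = 14.3

14.3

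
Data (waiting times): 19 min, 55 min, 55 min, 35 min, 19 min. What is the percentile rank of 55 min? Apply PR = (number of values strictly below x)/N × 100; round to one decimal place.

60.0

N = 5.
Strictly below 55: 3. Equal to 55: 2.
PR = 3/5 × 100 = 60.0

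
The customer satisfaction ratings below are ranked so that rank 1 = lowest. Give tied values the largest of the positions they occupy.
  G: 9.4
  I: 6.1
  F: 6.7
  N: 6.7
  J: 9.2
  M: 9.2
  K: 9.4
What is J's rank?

5

Sorted (ascending): 6.1, 6.7, 6.7, 9.2, 9.2, 9.4, 9.4
The 2 values of 6.7 occupy positions 2–3 → each gets rank 3.
The 2 values of 9.2 occupy positions 4–5 → each gets rank 5.
The 2 values of 9.4 occupy positions 6–7 → each gets rank 7.
J has value 9.2 → rank 5.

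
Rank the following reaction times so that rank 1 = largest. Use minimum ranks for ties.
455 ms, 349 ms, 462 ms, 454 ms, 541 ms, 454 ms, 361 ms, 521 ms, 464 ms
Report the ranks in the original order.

5, 9, 4, 6, 1, 6, 8, 2, 3

Sorted (descending): 541, 521, 464, 462, 455, 454, 454, 361, 349
The 2 values of 454 occupy positions 6–7 → each gets rank 6.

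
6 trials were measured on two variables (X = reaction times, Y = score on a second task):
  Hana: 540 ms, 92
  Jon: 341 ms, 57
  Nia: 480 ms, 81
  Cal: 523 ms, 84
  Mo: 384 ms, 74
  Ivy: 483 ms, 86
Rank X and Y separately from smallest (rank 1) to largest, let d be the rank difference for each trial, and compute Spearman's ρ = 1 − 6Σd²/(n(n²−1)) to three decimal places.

0.943

Ranks of variable 1: 6, 1, 3, 5, 2, 4
Ranks of variable 2: 6, 1, 3, 4, 2, 5
d = r₁ − r₂: 0, 0, 0, 1, 0, -1
d²: 0, 0, 0, 1, 0, 1; Σd² = 2
ρ = 1 − 6·2/(6·35) = 1 − 12/210 = 0.943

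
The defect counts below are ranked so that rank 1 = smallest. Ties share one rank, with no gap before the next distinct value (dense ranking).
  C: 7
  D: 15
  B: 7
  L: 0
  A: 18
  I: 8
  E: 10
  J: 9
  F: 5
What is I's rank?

4

Sorted (ascending): 0, 5, 7, 7, 8, 9, 10, 15, 18
The 2 values of 7 share dense rank 3.
Remaining distinct values take the next consecutive integers.
I has value 8 → rank 4.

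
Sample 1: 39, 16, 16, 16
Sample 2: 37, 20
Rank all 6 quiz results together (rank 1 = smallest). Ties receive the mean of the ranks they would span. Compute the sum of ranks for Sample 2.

Sorted (ascending): 16, 16, 16, 20, 37, 39
The 3 values of 16 occupy positions 1–3 → average rank 2.
Sample 2 values → pooled ranks: 37→5, 20→4
Rank sum = 5 + 4 = 9

9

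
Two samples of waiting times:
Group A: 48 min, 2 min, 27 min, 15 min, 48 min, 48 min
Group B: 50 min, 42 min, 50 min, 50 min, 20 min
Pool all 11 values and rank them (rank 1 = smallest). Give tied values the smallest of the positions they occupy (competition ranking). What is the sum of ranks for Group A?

Sorted (ascending): 2, 15, 20, 27, 42, 48, 48, 48, 50, 50, 50
The 3 values of 48 occupy positions 6–8 → each gets rank 6.
The 3 values of 50 occupy positions 9–11 → each gets rank 9.
Group A values → pooled ranks: 48→6, 2→1, 27→4, 15→2, 48→6, 48→6
Rank sum = 6 + 1 + 4 + 2 + 6 + 6 = 25

25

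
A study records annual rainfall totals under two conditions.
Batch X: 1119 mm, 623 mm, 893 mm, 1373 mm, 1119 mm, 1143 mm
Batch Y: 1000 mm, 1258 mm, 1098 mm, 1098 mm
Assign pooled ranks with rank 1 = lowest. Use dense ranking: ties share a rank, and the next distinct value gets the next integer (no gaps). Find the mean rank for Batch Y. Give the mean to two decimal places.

Sorted (ascending): 623, 893, 1000, 1098, 1098, 1119, 1119, 1143, 1258, 1373
The 2 values of 1098 share dense rank 4.
The 2 values of 1119 share dense rank 5.
Remaining distinct values take the next consecutive integers.
Batch Y values → pooled ranks: 1000→3, 1258→7, 1098→4, 1098→4
Mean rank = (3 + 7 + 4 + 4) / 4 = 4.50

4.50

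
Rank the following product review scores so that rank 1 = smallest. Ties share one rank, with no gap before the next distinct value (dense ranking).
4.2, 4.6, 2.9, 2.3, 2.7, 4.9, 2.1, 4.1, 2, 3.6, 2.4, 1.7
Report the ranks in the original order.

10, 11, 7, 4, 6, 12, 3, 9, 2, 8, 5, 1

Sorted (ascending): 1.7, 2, 2.1, 2.3, 2.4, 2.7, 2.9, 3.6, 4.1, 4.2, 4.6, 4.9
No ties — each value takes its position as its rank.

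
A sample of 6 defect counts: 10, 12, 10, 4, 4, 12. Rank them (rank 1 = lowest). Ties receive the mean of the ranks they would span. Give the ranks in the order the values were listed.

3.5, 5.5, 3.5, 1.5, 1.5, 5.5

Sorted (ascending): 4, 4, 10, 10, 12, 12
The 2 values of 4 occupy positions 1–2 → average rank (1+2)/2 = 1.5.
The 2 values of 10 occupy positions 3–4 → average rank (3+4)/2 = 3.5.
The 2 values of 12 occupy positions 5–6 → average rank (5+6)/2 = 5.5.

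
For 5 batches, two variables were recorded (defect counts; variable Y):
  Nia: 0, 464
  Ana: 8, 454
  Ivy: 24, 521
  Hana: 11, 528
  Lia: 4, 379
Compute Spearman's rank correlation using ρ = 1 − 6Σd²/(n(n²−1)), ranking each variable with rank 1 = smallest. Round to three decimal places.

Ranks of variable 1: 1, 3, 5, 4, 2
Ranks of variable 2: 3, 2, 4, 5, 1
d = r₁ − r₂: -2, 1, 1, -1, 1
d²: 4, 1, 1, 1, 1; Σd² = 8
ρ = 1 − 6·8/(5·24) = 1 − 48/120 = 0.600

0.600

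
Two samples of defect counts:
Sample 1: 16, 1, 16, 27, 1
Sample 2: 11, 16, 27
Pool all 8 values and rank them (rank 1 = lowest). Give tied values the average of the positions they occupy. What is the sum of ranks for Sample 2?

15.5

Sorted (ascending): 1, 1, 11, 16, 16, 16, 27, 27
The 2 values of 1 occupy positions 1–2 → average rank (1+2)/2 = 1.5.
The 3 values of 16 occupy positions 4–6 → average rank 5.
The 2 values of 27 occupy positions 7–8 → average rank (7+8)/2 = 7.5.
Sample 2 values → pooled ranks: 11→3, 16→5, 27→7.5
Rank sum = 3 + 5 + 7.5 = 15.5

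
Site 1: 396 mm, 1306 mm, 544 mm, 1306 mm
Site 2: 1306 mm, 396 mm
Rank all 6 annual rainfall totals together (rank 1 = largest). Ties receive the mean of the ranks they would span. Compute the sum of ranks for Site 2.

7.5

Sorted (descending): 1306, 1306, 1306, 544, 396, 396
The 3 values of 1306 occupy positions 1–3 → average rank 2.
The 2 values of 396 occupy positions 5–6 → average rank (5+6)/2 = 5.5.
Site 2 values → pooled ranks: 1306→2, 396→5.5
Rank sum = 2 + 5.5 = 7.5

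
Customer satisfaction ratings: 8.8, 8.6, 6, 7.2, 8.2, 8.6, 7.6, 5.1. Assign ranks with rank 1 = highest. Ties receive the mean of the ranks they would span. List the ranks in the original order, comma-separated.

Sorted (descending): 8.8, 8.6, 8.6, 8.2, 7.6, 7.2, 6, 5.1
The 2 values of 8.6 occupy positions 2–3 → average rank (2+3)/2 = 2.5.

1, 2.5, 7, 6, 4, 2.5, 5, 8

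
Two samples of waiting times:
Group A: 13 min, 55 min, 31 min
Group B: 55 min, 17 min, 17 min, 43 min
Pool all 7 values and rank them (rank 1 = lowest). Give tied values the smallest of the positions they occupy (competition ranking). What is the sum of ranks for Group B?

15

Sorted (ascending): 13, 17, 17, 31, 43, 55, 55
The 2 values of 17 occupy positions 2–3 → each gets rank 2.
The 2 values of 55 occupy positions 6–7 → each gets rank 6.
Group B values → pooled ranks: 55→6, 17→2, 17→2, 43→5
Rank sum = 6 + 2 + 2 + 5 = 15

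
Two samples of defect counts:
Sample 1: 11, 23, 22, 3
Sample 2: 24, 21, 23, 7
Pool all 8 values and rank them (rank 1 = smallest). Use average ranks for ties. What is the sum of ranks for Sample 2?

Sorted (ascending): 3, 7, 11, 21, 22, 23, 23, 24
The 2 values of 23 occupy positions 6–7 → average rank (6+7)/2 = 6.5.
Sample 2 values → pooled ranks: 24→8, 21→4, 23→6.5, 7→2
Rank sum = 8 + 4 + 6.5 + 2 = 20.5

20.5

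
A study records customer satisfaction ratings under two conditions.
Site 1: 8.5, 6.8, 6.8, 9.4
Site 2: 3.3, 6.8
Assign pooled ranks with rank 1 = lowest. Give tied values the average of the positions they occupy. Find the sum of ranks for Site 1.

17

Sorted (ascending): 3.3, 6.8, 6.8, 6.8, 8.5, 9.4
The 3 values of 6.8 occupy positions 2–4 → average rank 3.
Site 1 values → pooled ranks: 8.5→5, 6.8→3, 6.8→3, 9.4→6
Rank sum = 5 + 3 + 3 + 6 = 17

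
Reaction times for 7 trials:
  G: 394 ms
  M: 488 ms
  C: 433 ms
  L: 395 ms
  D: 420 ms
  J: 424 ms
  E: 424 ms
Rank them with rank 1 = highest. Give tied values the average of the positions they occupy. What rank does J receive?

Sorted (descending): 488, 433, 424, 424, 420, 395, 394
The 2 values of 424 occupy positions 3–4 → average rank (3+4)/2 = 3.5.
J has value 424 ms → rank 3.5.

3.5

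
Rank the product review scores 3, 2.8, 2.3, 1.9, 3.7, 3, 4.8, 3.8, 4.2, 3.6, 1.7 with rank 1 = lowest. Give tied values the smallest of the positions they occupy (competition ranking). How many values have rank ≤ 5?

6

Sorted (ascending): 1.7, 1.9, 2.3, 2.8, 3, 3, 3.6, 3.7, 3.8, 4.2, 4.8
The 2 values of 3 occupy positions 5–6 → each gets rank 5.
Ranks ≤ 5: {1, 2, 3, 4, 5, 5} → 6 values.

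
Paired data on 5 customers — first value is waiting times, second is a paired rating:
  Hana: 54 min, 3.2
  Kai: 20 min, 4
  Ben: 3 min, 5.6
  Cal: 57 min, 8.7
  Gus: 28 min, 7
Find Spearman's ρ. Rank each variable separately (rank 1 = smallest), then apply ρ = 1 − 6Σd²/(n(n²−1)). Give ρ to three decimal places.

Ranks of variable 1: 4, 2, 1, 5, 3
Ranks of variable 2: 1, 2, 3, 5, 4
d = r₁ − r₂: 3, 0, -2, 0, -1
d²: 9, 0, 4, 0, 1; Σd² = 14
ρ = 1 − 6·14/(5·24) = 1 − 84/120 = 0.300

0.300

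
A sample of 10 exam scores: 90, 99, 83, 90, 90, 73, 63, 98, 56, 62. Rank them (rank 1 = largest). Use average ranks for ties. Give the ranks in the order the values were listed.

4, 1, 6, 4, 4, 7, 8, 2, 10, 9

Sorted (descending): 99, 98, 90, 90, 90, 83, 73, 63, 62, 56
The 3 values of 90 occupy positions 3–5 → average rank 4.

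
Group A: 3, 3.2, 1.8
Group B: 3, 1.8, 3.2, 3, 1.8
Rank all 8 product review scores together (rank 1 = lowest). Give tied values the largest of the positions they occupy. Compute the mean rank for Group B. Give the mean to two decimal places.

5.20

Sorted (ascending): 1.8, 1.8, 1.8, 3, 3, 3, 3.2, 3.2
The 3 values of 1.8 occupy positions 1–3 → each gets rank 3.
The 3 values of 3 occupy positions 4–6 → each gets rank 6.
The 2 values of 3.2 occupy positions 7–8 → each gets rank 8.
Group B values → pooled ranks: 3→6, 1.8→3, 3.2→8, 3→6, 1.8→3
Mean rank = (6 + 3 + 8 + 6 + 3) / 5 = 5.20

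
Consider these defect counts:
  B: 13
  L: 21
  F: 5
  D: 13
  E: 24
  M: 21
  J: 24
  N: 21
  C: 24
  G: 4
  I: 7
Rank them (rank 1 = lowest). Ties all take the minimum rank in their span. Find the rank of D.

4

Sorted (ascending): 4, 5, 7, 13, 13, 21, 21, 21, 24, 24, 24
The 2 values of 13 occupy positions 4–5 → each gets rank 4.
The 3 values of 21 occupy positions 6–8 → each gets rank 6.
The 3 values of 24 occupy positions 9–11 → each gets rank 9.
D has value 13 → rank 4.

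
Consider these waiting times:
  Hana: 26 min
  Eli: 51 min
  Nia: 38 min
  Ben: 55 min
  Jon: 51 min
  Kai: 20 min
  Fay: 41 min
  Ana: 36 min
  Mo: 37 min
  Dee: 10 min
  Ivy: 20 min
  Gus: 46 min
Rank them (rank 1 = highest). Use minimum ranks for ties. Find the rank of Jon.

Sorted (descending): 55, 51, 51, 46, 41, 38, 37, 36, 26, 20, 20, 10
The 2 values of 51 occupy positions 2–3 → each gets rank 2.
The 2 values of 20 occupy positions 10–11 → each gets rank 10.
Jon has value 51 min → rank 2.

2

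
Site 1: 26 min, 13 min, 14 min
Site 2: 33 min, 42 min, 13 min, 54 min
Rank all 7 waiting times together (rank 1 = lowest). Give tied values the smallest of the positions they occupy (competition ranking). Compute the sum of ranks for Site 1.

Sorted (ascending): 13, 13, 14, 26, 33, 42, 54
The 2 values of 13 occupy positions 1–2 → each gets rank 1.
Site 1 values → pooled ranks: 26→4, 13→1, 14→3
Rank sum = 4 + 1 + 3 = 8

8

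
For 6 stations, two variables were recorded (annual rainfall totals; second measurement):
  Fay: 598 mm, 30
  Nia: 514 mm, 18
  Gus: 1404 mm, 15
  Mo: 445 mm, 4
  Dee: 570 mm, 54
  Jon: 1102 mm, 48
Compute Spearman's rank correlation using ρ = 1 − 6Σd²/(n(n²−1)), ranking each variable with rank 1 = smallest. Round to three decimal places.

Ranks of variable 1: 4, 2, 6, 1, 3, 5
Ranks of variable 2: 4, 3, 2, 1, 6, 5
d = r₁ − r₂: 0, -1, 4, 0, -3, 0
d²: 0, 1, 16, 0, 9, 0; Σd² = 26
ρ = 1 − 6·26/(6·35) = 1 − 156/210 = 0.257

0.257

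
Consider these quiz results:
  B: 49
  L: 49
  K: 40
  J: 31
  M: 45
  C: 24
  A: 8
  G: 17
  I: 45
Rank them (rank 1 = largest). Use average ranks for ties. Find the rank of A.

Sorted (descending): 49, 49, 45, 45, 40, 31, 24, 17, 8
The 2 values of 49 occupy positions 1–2 → average rank (1+2)/2 = 1.5.
The 2 values of 45 occupy positions 3–4 → average rank (3+4)/2 = 3.5.
A has value 8 → rank 9.

9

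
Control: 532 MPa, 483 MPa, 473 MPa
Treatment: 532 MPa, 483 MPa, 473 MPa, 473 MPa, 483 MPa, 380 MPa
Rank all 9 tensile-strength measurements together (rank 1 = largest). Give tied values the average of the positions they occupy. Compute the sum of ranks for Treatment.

Sorted (descending): 532, 532, 483, 483, 483, 473, 473, 473, 380
The 2 values of 532 occupy positions 1–2 → average rank (1+2)/2 = 1.5.
The 3 values of 483 occupy positions 3–5 → average rank 4.
The 3 values of 473 occupy positions 6–8 → average rank 7.
Treatment values → pooled ranks: 532→1.5, 483→4, 473→7, 473→7, 483→4, 380→9
Rank sum = 1.5 + 4 + 7 + 7 + 4 + 9 = 32.5

32.5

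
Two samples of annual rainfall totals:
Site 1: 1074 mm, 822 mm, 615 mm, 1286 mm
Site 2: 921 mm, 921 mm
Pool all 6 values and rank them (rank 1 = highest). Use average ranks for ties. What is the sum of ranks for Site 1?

Sorted (descending): 1286, 1074, 921, 921, 822, 615
The 2 values of 921 occupy positions 3–4 → average rank (3+4)/2 = 3.5.
Site 1 values → pooled ranks: 1074→2, 822→5, 615→6, 1286→1
Rank sum = 2 + 5 + 6 + 1 = 14

14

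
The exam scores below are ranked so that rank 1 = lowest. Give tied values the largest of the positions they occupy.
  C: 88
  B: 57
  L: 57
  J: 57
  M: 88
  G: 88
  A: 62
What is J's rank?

Sorted (ascending): 57, 57, 57, 62, 88, 88, 88
The 3 values of 57 occupy positions 1–3 → each gets rank 3.
The 3 values of 88 occupy positions 5–7 → each gets rank 7.
J has value 57 → rank 3.

3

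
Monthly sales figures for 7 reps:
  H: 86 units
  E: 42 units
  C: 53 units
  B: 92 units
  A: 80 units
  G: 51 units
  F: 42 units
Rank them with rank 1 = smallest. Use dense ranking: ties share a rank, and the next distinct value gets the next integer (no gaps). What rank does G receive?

Sorted (ascending): 42, 42, 51, 53, 80, 86, 92
The 2 values of 42 share dense rank 1.
Remaining distinct values take the next consecutive integers.
G has value 51 units → rank 2.

2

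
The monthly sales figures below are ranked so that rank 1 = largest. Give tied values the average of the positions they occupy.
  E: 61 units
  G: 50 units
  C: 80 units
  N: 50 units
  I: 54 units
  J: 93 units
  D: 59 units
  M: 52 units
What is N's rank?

7.5

Sorted (descending): 93, 80, 61, 59, 54, 52, 50, 50
The 2 values of 50 occupy positions 7–8 → average rank (7+8)/2 = 7.5.
N has value 50 units → rank 7.5.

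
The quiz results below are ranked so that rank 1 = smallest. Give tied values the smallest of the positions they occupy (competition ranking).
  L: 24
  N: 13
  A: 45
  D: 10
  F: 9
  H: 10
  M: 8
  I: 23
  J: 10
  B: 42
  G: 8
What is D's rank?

Sorted (ascending): 8, 8, 9, 10, 10, 10, 13, 23, 24, 42, 45
The 2 values of 8 occupy positions 1–2 → each gets rank 1.
The 3 values of 10 occupy positions 4–6 → each gets rank 4.
D has value 10 → rank 4.

4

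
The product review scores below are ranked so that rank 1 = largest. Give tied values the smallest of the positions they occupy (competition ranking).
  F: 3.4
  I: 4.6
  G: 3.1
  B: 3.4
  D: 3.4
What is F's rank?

Sorted (descending): 4.6, 3.4, 3.4, 3.4, 3.1
The 3 values of 3.4 occupy positions 2–4 → each gets rank 2.
F has value 3.4 → rank 2.

2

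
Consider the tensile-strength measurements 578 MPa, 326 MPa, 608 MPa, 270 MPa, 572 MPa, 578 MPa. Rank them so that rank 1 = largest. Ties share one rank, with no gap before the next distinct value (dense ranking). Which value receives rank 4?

Sorted (descending): 608, 578, 578, 572, 326, 270
The 2 values of 578 share dense rank 2.
Remaining distinct values take the next consecutive integers.
Rank 4 → value 326.

326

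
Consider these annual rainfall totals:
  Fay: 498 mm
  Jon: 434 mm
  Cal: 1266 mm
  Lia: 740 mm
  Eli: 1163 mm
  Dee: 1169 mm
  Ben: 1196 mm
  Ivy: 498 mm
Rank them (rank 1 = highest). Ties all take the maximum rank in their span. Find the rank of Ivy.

Sorted (descending): 1266, 1196, 1169, 1163, 740, 498, 498, 434
The 2 values of 498 occupy positions 6–7 → each gets rank 7.
Ivy has value 498 mm → rank 7.

7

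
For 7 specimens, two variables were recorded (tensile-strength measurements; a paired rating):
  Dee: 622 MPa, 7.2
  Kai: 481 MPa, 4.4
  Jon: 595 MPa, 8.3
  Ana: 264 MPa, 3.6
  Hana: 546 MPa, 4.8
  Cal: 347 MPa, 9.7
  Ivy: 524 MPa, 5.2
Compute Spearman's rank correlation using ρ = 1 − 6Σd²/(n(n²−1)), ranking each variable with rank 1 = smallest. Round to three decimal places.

0.393

Ranks of variable 1: 7, 3, 6, 1, 5, 2, 4
Ranks of variable 2: 5, 2, 6, 1, 3, 7, 4
d = r₁ − r₂: 2, 1, 0, 0, 2, -5, 0
d²: 4, 1, 0, 0, 4, 25, 0; Σd² = 34
ρ = 1 − 6·34/(7·48) = 1 − 204/336 = 0.393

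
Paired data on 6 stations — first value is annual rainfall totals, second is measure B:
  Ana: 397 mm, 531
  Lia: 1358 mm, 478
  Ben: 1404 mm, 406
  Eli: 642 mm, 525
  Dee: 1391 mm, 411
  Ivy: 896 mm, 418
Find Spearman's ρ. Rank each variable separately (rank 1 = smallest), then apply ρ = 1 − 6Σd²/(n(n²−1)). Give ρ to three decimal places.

-0.943

Ranks of variable 1: 1, 4, 6, 2, 5, 3
Ranks of variable 2: 6, 4, 1, 5, 2, 3
d = r₁ − r₂: -5, 0, 5, -3, 3, 0
d²: 25, 0, 25, 9, 9, 0; Σd² = 68
ρ = 1 − 6·68/(6·35) = 1 − 408/210 = -0.943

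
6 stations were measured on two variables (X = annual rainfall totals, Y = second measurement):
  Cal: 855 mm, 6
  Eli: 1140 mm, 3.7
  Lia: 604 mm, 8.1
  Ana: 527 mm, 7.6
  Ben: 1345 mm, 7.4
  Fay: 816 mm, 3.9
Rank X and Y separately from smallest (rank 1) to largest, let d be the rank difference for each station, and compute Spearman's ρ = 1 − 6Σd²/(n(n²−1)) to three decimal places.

-0.543

Ranks of variable 1: 4, 5, 2, 1, 6, 3
Ranks of variable 2: 3, 1, 6, 5, 4, 2
d = r₁ − r₂: 1, 4, -4, -4, 2, 1
d²: 1, 16, 16, 16, 4, 1; Σd² = 54
ρ = 1 − 6·54/(6·35) = 1 − 324/210 = -0.543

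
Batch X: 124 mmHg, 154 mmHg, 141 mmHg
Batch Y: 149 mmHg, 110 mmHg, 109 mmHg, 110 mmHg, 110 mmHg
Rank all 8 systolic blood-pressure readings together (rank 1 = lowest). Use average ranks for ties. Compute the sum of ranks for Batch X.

Sorted (ascending): 109, 110, 110, 110, 124, 141, 149, 154
The 3 values of 110 occupy positions 2–4 → average rank 3.
Batch X values → pooled ranks: 124→5, 154→8, 141→6
Rank sum = 5 + 8 + 6 = 19

19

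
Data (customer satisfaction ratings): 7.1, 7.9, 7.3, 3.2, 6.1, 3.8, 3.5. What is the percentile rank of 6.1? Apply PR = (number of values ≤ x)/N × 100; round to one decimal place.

N = 7.
Strictly below 6.1: 3. Equal to 6.1: 1.
PR = 4/7 × 100 = 57.1

57.1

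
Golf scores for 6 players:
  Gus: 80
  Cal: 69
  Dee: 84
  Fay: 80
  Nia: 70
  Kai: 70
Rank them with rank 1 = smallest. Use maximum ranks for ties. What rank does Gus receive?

Sorted (ascending): 69, 70, 70, 80, 80, 84
The 2 values of 70 occupy positions 2–3 → each gets rank 3.
The 2 values of 80 occupy positions 4–5 → each gets rank 5.
Gus has value 80 → rank 5.

5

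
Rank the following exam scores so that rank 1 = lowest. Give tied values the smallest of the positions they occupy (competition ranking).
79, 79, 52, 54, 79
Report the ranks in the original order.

Sorted (ascending): 52, 54, 79, 79, 79
The 3 values of 79 occupy positions 3–5 → each gets rank 3.

3, 3, 1, 2, 3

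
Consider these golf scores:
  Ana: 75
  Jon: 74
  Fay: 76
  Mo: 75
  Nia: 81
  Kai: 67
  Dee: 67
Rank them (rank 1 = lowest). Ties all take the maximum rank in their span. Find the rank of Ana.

Sorted (ascending): 67, 67, 74, 75, 75, 76, 81
The 2 values of 67 occupy positions 1–2 → each gets rank 2.
The 2 values of 75 occupy positions 4–5 → each gets rank 5.
Ana has value 75 → rank 5.

5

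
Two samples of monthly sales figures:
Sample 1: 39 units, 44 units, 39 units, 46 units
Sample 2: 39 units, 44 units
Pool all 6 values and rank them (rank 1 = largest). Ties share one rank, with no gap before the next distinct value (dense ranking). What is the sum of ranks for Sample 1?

Sorted (descending): 46, 44, 44, 39, 39, 39
The 2 values of 44 share dense rank 2.
The 3 values of 39 share dense rank 3.
Remaining distinct values take the next consecutive integers.
Sample 1 values → pooled ranks: 39→3, 44→2, 39→3, 46→1
Rank sum = 3 + 2 + 3 + 1 = 9

9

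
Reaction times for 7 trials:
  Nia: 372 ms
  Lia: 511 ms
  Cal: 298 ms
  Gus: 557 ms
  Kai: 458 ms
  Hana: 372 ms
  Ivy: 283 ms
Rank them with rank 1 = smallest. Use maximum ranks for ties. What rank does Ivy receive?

1

Sorted (ascending): 283, 298, 372, 372, 458, 511, 557
The 2 values of 372 occupy positions 3–4 → each gets rank 4.
Ivy has value 283 ms → rank 1.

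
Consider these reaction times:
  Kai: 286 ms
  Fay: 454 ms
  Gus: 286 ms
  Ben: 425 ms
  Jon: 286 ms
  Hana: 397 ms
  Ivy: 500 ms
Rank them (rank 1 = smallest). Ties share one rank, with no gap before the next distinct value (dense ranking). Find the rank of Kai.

1

Sorted (ascending): 286, 286, 286, 397, 425, 454, 500
The 3 values of 286 share dense rank 1.
Remaining distinct values take the next consecutive integers.
Kai has value 286 ms → rank 1.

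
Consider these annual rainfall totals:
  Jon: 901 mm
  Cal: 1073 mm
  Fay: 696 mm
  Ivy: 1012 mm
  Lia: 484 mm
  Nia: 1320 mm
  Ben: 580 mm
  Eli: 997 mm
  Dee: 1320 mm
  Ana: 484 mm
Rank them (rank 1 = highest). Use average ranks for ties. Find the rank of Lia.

9.5

Sorted (descending): 1320, 1320, 1073, 1012, 997, 901, 696, 580, 484, 484
The 2 values of 1320 occupy positions 1–2 → average rank (1+2)/2 = 1.5.
The 2 values of 484 occupy positions 9–10 → average rank (9+10)/2 = 9.5.
Lia has value 484 mm → rank 9.5.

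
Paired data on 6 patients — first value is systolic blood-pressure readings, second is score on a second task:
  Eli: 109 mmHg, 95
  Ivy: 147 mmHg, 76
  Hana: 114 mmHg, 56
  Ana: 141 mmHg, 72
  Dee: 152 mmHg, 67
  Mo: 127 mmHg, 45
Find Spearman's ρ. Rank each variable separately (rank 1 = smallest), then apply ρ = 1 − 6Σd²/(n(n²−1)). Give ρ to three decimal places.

-0.086

Ranks of variable 1: 1, 5, 2, 4, 6, 3
Ranks of variable 2: 6, 5, 2, 4, 3, 1
d = r₁ − r₂: -5, 0, 0, 0, 3, 2
d²: 25, 0, 0, 0, 9, 4; Σd² = 38
ρ = 1 − 6·38/(6·35) = 1 − 228/210 = -0.086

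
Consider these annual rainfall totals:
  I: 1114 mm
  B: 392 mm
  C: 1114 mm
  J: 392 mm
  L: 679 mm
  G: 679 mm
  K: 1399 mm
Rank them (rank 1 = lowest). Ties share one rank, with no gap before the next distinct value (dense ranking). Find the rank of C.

Sorted (ascending): 392, 392, 679, 679, 1114, 1114, 1399
The 2 values of 392 share dense rank 1.
The 2 values of 679 share dense rank 2.
The 2 values of 1114 share dense rank 3.
Remaining distinct values take the next consecutive integers.
C has value 1114 mm → rank 3.

3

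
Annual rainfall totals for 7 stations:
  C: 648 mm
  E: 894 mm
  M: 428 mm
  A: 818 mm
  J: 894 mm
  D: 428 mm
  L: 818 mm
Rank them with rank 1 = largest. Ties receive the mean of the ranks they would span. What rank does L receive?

Sorted (descending): 894, 894, 818, 818, 648, 428, 428
The 2 values of 894 occupy positions 1–2 → average rank (1+2)/2 = 1.5.
The 2 values of 818 occupy positions 3–4 → average rank (3+4)/2 = 3.5.
The 2 values of 428 occupy positions 6–7 → average rank (6+7)/2 = 6.5.
L has value 818 mm → rank 3.5.

3.5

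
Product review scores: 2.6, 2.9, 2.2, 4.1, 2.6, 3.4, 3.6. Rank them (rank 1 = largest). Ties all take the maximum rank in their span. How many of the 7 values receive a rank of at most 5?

4

Sorted (descending): 4.1, 3.6, 3.4, 2.9, 2.6, 2.6, 2.2
The 2 values of 2.6 occupy positions 5–6 → each gets rank 6.
Ranks ≤ 5: {1, 2, 3, 4} → 4 values.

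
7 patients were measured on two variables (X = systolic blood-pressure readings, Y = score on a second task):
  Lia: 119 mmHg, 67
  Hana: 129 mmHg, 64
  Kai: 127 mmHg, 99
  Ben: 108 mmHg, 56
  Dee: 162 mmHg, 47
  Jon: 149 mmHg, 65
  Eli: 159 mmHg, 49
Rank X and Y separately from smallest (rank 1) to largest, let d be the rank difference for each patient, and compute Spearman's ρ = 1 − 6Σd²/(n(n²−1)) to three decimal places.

Ranks of variable 1: 2, 4, 3, 1, 7, 5, 6
Ranks of variable 2: 6, 4, 7, 3, 1, 5, 2
d = r₁ − r₂: -4, 0, -4, -2, 6, 0, 4
d²: 16, 0, 16, 4, 36, 0, 16; Σd² = 88
ρ = 1 − 6·88/(7·48) = 1 − 528/336 = -0.571

-0.571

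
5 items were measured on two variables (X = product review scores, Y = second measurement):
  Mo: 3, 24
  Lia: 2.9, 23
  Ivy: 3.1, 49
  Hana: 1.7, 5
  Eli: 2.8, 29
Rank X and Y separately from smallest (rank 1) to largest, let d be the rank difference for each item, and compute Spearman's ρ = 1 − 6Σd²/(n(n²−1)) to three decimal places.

Ranks of variable 1: 4, 3, 5, 1, 2
Ranks of variable 2: 3, 2, 5, 1, 4
d = r₁ − r₂: 1, 1, 0, 0, -2
d²: 1, 1, 0, 0, 4; Σd² = 6
ρ = 1 − 6·6/(5·24) = 1 − 36/120 = 0.700

0.700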